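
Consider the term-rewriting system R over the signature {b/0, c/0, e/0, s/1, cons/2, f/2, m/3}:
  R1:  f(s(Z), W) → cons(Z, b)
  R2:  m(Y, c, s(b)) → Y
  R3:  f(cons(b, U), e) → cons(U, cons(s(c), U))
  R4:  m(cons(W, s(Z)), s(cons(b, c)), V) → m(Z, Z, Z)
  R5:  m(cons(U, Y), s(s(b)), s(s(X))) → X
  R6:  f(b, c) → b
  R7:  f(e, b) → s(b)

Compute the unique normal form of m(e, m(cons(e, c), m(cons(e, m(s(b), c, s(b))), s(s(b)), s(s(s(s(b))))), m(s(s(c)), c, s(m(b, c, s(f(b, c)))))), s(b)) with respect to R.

1. m(e, m(cons(e, c), m(cons(e, m(s(b), c, s(b))), s(s(b)), s(s(s(s(b))))), m(s(s(c)), c, s(m(b, c, s(f(b, c)))))), s(b))  →  m(e, m(cons(e, c), s(s(b)), m(s(s(c)), c, s(m(b, c, s(f(b, c)))))), s(b))   [R5 at 2.2]
2. m(e, m(cons(e, c), s(s(b)), m(s(s(c)), c, s(m(b, c, s(f(b, c)))))), s(b))  →  m(e, m(cons(e, c), s(s(b)), m(s(s(c)), c, s(m(b, c, s(b))))), s(b))   [R6 at 2.3.3.1.3.1]
3. m(e, m(cons(e, c), s(s(b)), m(s(s(c)), c, s(m(b, c, s(b))))), s(b))  →  m(e, m(cons(e, c), s(s(b)), m(s(s(c)), c, s(b))), s(b))   [R2 at 2.3.3.1]
4. m(e, m(cons(e, c), s(s(b)), m(s(s(c)), c, s(b))), s(b))  →  m(e, m(cons(e, c), s(s(b)), s(s(c))), s(b))   [R2 at 2.3]
5. m(e, m(cons(e, c), s(s(b)), s(s(c))), s(b))  →  m(e, c, s(b))   [R5 at 2]
6. m(e, c, s(b))  →  e   [R2 at ε]

e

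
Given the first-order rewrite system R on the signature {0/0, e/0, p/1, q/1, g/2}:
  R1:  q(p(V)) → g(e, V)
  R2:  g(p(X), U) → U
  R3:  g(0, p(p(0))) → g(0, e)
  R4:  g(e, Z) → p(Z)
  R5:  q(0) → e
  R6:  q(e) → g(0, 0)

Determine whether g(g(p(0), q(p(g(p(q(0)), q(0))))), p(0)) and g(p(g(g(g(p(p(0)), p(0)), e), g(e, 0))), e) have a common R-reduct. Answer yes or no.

no — NF(t₁) = p(0), NF(t₂) = e

Reduce t₁ = g(g(p(0), q(p(g(p(q(0)), q(0))))), p(0)):
1. g(g(p(0), q(p(g(p(q(0)), q(0))))), p(0))  →  g(q(p(g(p(q(0)), q(0)))), p(0))   [R2 at 1]
2. g(q(p(g(p(q(0)), q(0)))), p(0))  →  g(g(e, g(p(q(0)), q(0))), p(0))   [R1 at 1]
3. g(g(e, g(p(q(0)), q(0))), p(0))  →  g(p(g(p(q(0)), q(0))), p(0))   [R4 at 1]
4. g(p(g(p(q(0)), q(0))), p(0))  →  p(0)   [R2 at ε]

Reduce t₂ = g(p(g(g(g(p(p(0)), p(0)), e), g(e, 0))), e):
1. g(p(g(g(g(p(p(0)), p(0)), e), g(e, 0))), e)  →  e   [R2 at ε]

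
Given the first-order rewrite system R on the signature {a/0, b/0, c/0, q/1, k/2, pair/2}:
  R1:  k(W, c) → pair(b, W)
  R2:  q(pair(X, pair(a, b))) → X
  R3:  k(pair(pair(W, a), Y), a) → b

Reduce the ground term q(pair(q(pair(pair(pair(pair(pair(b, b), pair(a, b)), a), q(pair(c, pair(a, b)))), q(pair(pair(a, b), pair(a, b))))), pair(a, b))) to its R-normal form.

1. q(pair(q(pair(pair(pair(pair(pair(b, b), pair(a, b)), a), q(pair(c, pair(a, b)))), q(pair(pair(a, b), pair(a, b))))), pair(a, b)))  →  q(pair(pair(pair(pair(pair(b, b), pair(a, b)), a), q(pair(c, pair(a, b)))), q(pair(pair(a, b), pair(a, b)))))   [R2 at ε]
2. q(pair(pair(pair(pair(pair(b, b), pair(a, b)), a), q(pair(c, pair(a, b)))), q(pair(pair(a, b), pair(a, b)))))  →  q(pair(pair(pair(pair(pair(b, b), pair(a, b)), a), c), q(pair(pair(a, b), pair(a, b)))))   [R2 at 1.1.2]
3. q(pair(pair(pair(pair(pair(b, b), pair(a, b)), a), c), q(pair(pair(a, b), pair(a, b)))))  →  q(pair(pair(pair(pair(pair(b, b), pair(a, b)), a), c), pair(a, b)))   [R2 at 1.2]
4. q(pair(pair(pair(pair(pair(b, b), pair(a, b)), a), c), pair(a, b)))  →  pair(pair(pair(pair(b, b), pair(a, b)), a), c)   [R2 at ε]

pair(pair(pair(pair(b, b), pair(a, b)), a), c)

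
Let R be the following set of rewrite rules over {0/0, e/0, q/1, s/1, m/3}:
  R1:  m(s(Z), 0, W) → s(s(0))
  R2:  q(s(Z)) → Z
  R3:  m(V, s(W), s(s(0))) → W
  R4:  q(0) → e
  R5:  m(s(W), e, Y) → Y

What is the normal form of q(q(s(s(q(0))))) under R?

1. q(q(s(s(q(0)))))  →  q(s(q(0)))   [R2 at 1]
2. q(s(q(0)))  →  q(0)   [R2 at ε]
3. q(0)  →  e   [R4 at ε]

e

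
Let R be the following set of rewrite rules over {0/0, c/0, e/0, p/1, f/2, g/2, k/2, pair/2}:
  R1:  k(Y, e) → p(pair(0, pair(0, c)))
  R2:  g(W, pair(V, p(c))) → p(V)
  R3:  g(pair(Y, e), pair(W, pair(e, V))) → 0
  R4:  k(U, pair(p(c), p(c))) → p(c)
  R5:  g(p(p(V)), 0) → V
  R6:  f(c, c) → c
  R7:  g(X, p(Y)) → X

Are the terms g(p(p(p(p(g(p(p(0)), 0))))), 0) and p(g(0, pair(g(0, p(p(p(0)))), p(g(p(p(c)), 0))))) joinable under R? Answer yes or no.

Reduce t₁ = g(p(p(p(p(g(p(p(0)), 0))))), 0):
1. g(p(p(p(p(g(p(p(0)), 0))))), 0)  →  p(p(g(p(p(0)), 0)))   [R5 at ε]
2. p(p(g(p(p(0)), 0)))  →  p(p(0))   [R5 at 1.1]

Reduce t₂ = p(g(0, pair(g(0, p(p(p(0)))), p(g(p(p(c)), 0))))):
1. p(g(0, pair(g(0, p(p(p(0)))), p(g(p(p(c)), 0)))))  →  p(g(0, pair(0, p(g(p(p(c)), 0)))))   [R7 at 1.2.1]
2. p(g(0, pair(0, p(g(p(p(c)), 0)))))  →  p(g(0, pair(0, p(c))))   [R5 at 1.2.2.1]
3. p(g(0, pair(0, p(c))))  →  p(p(0))   [R2 at 1]

yes — NF(t₁) = p(p(0)), NF(t₂) = p(p(0))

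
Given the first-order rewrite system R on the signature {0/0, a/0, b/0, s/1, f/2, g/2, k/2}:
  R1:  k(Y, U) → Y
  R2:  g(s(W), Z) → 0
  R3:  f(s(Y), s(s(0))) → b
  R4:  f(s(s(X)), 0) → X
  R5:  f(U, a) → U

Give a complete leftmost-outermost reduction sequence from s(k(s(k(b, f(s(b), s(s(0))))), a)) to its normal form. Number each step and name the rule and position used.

1. s(k(s(k(b, f(s(b), s(s(0))))), a))  →  s(s(k(b, f(s(b), s(s(0))))))   [R1 at 1]
2. s(s(k(b, f(s(b), s(s(0))))))  →  s(s(b))   [R1 at 1.1]

s(s(b))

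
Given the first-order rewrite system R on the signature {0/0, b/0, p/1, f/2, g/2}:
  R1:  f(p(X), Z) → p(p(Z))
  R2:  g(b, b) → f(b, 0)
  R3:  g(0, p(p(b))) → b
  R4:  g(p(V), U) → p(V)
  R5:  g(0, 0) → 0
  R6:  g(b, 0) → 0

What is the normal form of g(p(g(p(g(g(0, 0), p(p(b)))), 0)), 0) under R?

p(p(b))

1. g(p(g(p(g(g(0, 0), p(p(b)))), 0)), 0)  →  p(g(p(g(g(0, 0), p(p(b)))), 0))   [R4 at ε]
2. p(g(p(g(g(0, 0), p(p(b)))), 0))  →  p(p(g(g(0, 0), p(p(b)))))   [R4 at 1]
3. p(p(g(g(0, 0), p(p(b)))))  →  p(p(g(0, p(p(b)))))   [R5 at 1.1.1]
4. p(p(g(0, p(p(b)))))  →  p(p(b))   [R3 at 1.1]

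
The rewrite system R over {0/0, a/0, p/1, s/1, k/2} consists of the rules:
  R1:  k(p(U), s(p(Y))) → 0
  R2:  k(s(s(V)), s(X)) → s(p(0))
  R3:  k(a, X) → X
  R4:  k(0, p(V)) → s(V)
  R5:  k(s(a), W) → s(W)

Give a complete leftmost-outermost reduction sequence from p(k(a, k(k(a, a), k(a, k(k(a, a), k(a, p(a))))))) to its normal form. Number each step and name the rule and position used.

1. p(k(a, k(k(a, a), k(a, k(k(a, a), k(a, p(a)))))))  →  p(k(k(a, a), k(a, k(k(a, a), k(a, p(a))))))   [R3 at 1]
2. p(k(k(a, a), k(a, k(k(a, a), k(a, p(a))))))  →  p(k(a, k(a, k(k(a, a), k(a, p(a))))))   [R3 at 1.1]
3. p(k(a, k(a, k(k(a, a), k(a, p(a))))))  →  p(k(a, k(k(a, a), k(a, p(a)))))   [R3 at 1]
4. p(k(a, k(k(a, a), k(a, p(a)))))  →  p(k(k(a, a), k(a, p(a))))   [R3 at 1]
5. p(k(k(a, a), k(a, p(a))))  →  p(k(a, k(a, p(a))))   [R3 at 1.1]
6. p(k(a, k(a, p(a))))  →  p(k(a, p(a)))   [R3 at 1]
7. p(k(a, p(a)))  →  p(p(a))   [R3 at 1]

p(p(a))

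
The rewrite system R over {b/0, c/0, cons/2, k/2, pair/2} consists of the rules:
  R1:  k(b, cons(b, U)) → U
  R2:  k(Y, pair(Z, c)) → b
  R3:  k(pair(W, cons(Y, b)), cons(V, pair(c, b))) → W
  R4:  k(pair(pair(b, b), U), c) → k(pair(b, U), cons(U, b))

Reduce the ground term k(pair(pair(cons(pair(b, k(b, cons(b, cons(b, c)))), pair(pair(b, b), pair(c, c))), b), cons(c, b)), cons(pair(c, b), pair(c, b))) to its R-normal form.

pair(cons(pair(b, cons(b, c)), pair(pair(b, b), pair(c, c))), b)

1. k(pair(pair(cons(pair(b, k(b, cons(b, cons(b, c)))), pair(pair(b, b), pair(c, c))), b), cons(c, b)), cons(pair(c, b), pair(c, b)))  →  pair(cons(pair(b, k(b, cons(b, cons(b, c)))), pair(pair(b, b), pair(c, c))), b)   [R3 at ε]
2. pair(cons(pair(b, k(b, cons(b, cons(b, c)))), pair(pair(b, b), pair(c, c))), b)  →  pair(cons(pair(b, cons(b, c)), pair(pair(b, b), pair(c, c))), b)   [R1 at 1.1.2]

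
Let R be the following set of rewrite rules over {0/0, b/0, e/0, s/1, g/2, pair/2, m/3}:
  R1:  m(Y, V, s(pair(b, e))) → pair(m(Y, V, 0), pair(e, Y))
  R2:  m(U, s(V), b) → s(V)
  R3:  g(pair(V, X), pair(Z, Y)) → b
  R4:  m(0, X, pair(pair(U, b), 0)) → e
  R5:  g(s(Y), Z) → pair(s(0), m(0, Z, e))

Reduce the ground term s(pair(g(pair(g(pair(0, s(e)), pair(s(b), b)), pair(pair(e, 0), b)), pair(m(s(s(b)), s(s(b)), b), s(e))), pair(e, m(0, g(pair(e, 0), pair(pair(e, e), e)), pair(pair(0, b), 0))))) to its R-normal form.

s(pair(b, pair(e, e)))

1. s(pair(g(pair(g(pair(0, s(e)), pair(s(b), b)), pair(pair(e, 0), b)), pair(m(s(s(b)), s(s(b)), b), s(e))), pair(e, m(0, g(pair(e, 0), pair(pair(e, e), e)), pair(pair(0, b), 0)))))  →  s(pair(b, pair(e, m(0, g(pair(e, 0), pair(pair(e, e), e)), pair(pair(0, b), 0)))))   [R3 at 1.1]
2. s(pair(b, pair(e, m(0, g(pair(e, 0), pair(pair(e, e), e)), pair(pair(0, b), 0)))))  →  s(pair(b, pair(e, e)))   [R4 at 1.2.2]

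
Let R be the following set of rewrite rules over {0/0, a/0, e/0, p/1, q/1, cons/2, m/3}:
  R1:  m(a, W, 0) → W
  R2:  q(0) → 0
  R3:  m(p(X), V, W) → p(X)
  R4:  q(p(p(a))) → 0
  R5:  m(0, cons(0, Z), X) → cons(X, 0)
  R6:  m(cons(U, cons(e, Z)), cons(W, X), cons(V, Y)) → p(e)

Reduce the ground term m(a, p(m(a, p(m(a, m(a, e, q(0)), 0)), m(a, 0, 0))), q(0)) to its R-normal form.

1. m(a, p(m(a, p(m(a, m(a, e, q(0)), 0)), m(a, 0, 0))), q(0))  →  m(a, p(m(a, p(m(a, e, q(0))), m(a, 0, 0))), q(0))   [R1 at 2.1.2.1]
2. m(a, p(m(a, p(m(a, e, q(0))), m(a, 0, 0))), q(0))  →  m(a, p(m(a, p(m(a, e, 0)), m(a, 0, 0))), q(0))   [R2 at 2.1.2.1.3]
3. m(a, p(m(a, p(m(a, e, 0)), m(a, 0, 0))), q(0))  →  m(a, p(m(a, p(e), m(a, 0, 0))), q(0))   [R1 at 2.1.2.1]
4. m(a, p(m(a, p(e), m(a, 0, 0))), q(0))  →  m(a, p(m(a, p(e), 0)), q(0))   [R1 at 2.1.3]
5. m(a, p(m(a, p(e), 0)), q(0))  →  m(a, p(p(e)), q(0))   [R1 at 2.1]
6. m(a, p(p(e)), q(0))  →  m(a, p(p(e)), 0)   [R2 at 3]
7. m(a, p(p(e)), 0)  →  p(p(e))   [R1 at ε]

p(p(e))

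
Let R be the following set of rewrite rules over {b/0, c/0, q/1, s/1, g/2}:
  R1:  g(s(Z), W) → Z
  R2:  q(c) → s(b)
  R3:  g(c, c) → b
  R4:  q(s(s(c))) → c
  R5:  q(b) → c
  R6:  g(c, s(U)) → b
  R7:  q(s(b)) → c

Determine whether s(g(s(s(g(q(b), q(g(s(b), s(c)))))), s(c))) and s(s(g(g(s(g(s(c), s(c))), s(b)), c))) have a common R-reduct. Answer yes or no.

Reduce t₁ = s(g(s(s(g(q(b), q(g(s(b), s(c)))))), s(c))):
1. s(g(s(s(g(q(b), q(g(s(b), s(c)))))), s(c)))  →  s(s(g(q(b), q(g(s(b), s(c))))))   [R1 at 1]
2. s(s(g(q(b), q(g(s(b), s(c))))))  →  s(s(g(c, q(g(s(b), s(c))))))   [R5 at 1.1.1]
3. s(s(g(c, q(g(s(b), s(c))))))  →  s(s(g(c, q(b))))   [R1 at 1.1.2.1]
4. s(s(g(c, q(b))))  →  s(s(g(c, c)))   [R5 at 1.1.2]
5. s(s(g(c, c)))  →  s(s(b))   [R3 at 1.1]

Reduce t₂ = s(s(g(g(s(g(s(c), s(c))), s(b)), c))):
1. s(s(g(g(s(g(s(c), s(c))), s(b)), c)))  →  s(s(g(g(s(c), s(c)), c)))   [R1 at 1.1.1]
2. s(s(g(g(s(c), s(c)), c)))  →  s(s(g(c, c)))   [R1 at 1.1.1]
3. s(s(g(c, c)))  →  s(s(b))   [R3 at 1.1]

yes — NF(t₁) = s(s(b)), NF(t₂) = s(s(b))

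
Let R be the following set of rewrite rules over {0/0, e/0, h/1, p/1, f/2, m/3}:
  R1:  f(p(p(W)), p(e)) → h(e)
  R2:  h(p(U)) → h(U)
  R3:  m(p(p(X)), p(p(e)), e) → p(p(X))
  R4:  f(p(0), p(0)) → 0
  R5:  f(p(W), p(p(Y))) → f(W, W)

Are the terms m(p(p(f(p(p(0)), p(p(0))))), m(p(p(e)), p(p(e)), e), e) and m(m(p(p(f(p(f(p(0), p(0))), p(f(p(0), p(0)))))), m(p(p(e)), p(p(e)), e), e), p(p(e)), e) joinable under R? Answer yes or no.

Reduce t₁ = m(p(p(f(p(p(0)), p(p(0))))), m(p(p(e)), p(p(e)), e), e):
1. m(p(p(f(p(p(0)), p(p(0))))), m(p(p(e)), p(p(e)), e), e)  →  m(p(p(f(p(0), p(0)))), m(p(p(e)), p(p(e)), e), e)   [R5 at 1.1.1]
2. m(p(p(f(p(0), p(0)))), m(p(p(e)), p(p(e)), e), e)  →  m(p(p(0)), m(p(p(e)), p(p(e)), e), e)   [R4 at 1.1.1]
3. m(p(p(0)), m(p(p(e)), p(p(e)), e), e)  →  m(p(p(0)), p(p(e)), e)   [R3 at 2]
4. m(p(p(0)), p(p(e)), e)  →  p(p(0))   [R3 at ε]

Reduce t₂ = m(m(p(p(f(p(f(p(0), p(0))), p(f(p(0), p(0)))))), m(p(p(e)), p(p(e)), e), e), p(p(e)), e):
1. m(m(p(p(f(p(f(p(0), p(0))), p(f(p(0), p(0)))))), m(p(p(e)), p(p(e)), e), e), p(p(e)), e)  →  m(m(p(p(f(p(0), p(f(p(0), p(0)))))), m(p(p(e)), p(p(e)), e), e), p(p(e)), e)   [R4 at 1.1.1.1.1.1]
2. m(m(p(p(f(p(0), p(f(p(0), p(0)))))), m(p(p(e)), p(p(e)), e), e), p(p(e)), e)  →  m(m(p(p(f(p(0), p(0)))), m(p(p(e)), p(p(e)), e), e), p(p(e)), e)   [R4 at 1.1.1.1.2.1]
3. m(m(p(p(f(p(0), p(0)))), m(p(p(e)), p(p(e)), e), e), p(p(e)), e)  →  m(m(p(p(0)), m(p(p(e)), p(p(e)), e), e), p(p(e)), e)   [R4 at 1.1.1.1]
4. m(m(p(p(0)), m(p(p(e)), p(p(e)), e), e), p(p(e)), e)  →  m(m(p(p(0)), p(p(e)), e), p(p(e)), e)   [R3 at 1.2]
5. m(m(p(p(0)), p(p(e)), e), p(p(e)), e)  →  m(p(p(0)), p(p(e)), e)   [R3 at 1]
6. m(p(p(0)), p(p(e)), e)  →  p(p(0))   [R3 at ε]

yes — NF(t₁) = p(p(0)), NF(t₂) = p(p(0))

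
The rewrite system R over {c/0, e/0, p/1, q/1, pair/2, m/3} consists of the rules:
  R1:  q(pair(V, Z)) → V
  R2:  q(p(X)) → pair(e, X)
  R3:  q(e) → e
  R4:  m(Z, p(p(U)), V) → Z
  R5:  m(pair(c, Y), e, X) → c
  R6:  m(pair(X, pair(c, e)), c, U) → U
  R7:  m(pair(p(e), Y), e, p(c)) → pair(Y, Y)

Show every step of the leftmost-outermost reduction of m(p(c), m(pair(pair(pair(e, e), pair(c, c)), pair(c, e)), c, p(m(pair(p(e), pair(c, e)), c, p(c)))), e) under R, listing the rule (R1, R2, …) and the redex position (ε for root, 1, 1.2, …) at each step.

1. m(p(c), m(pair(pair(pair(e, e), pair(c, c)), pair(c, e)), c, p(m(pair(p(e), pair(c, e)), c, p(c)))), e)  →  m(p(c), p(m(pair(p(e), pair(c, e)), c, p(c))), e)   [R6 at 2]
2. m(p(c), p(m(pair(p(e), pair(c, e)), c, p(c))), e)  →  m(p(c), p(p(c)), e)   [R6 at 2.1]
3. m(p(c), p(p(c)), e)  →  p(c)   [R4 at ε]

p(c)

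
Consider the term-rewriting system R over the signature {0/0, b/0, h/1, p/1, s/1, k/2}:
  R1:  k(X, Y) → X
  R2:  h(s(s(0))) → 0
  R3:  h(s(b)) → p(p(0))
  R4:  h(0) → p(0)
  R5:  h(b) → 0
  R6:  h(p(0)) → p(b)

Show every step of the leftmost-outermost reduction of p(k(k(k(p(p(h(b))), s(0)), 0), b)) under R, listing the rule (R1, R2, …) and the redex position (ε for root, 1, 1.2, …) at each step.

p(p(p(0)))

1. p(k(k(k(p(p(h(b))), s(0)), 0), b))  →  p(k(k(p(p(h(b))), s(0)), 0))   [R1 at 1]
2. p(k(k(p(p(h(b))), s(0)), 0))  →  p(k(p(p(h(b))), s(0)))   [R1 at 1]
3. p(k(p(p(h(b))), s(0)))  →  p(p(p(h(b))))   [R1 at 1]
4. p(p(p(h(b))))  →  p(p(p(0)))   [R5 at 1.1.1]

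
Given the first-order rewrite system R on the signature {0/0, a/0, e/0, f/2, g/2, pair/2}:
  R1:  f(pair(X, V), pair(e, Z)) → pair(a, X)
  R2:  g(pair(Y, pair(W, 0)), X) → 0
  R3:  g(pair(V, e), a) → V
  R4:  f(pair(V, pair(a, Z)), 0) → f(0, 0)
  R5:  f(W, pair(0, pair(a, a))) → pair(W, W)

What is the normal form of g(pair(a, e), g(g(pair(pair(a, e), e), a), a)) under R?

a

1. g(pair(a, e), g(g(pair(pair(a, e), e), a), a))  →  g(pair(a, e), g(pair(a, e), a))   [R3 at 2.1]
2. g(pair(a, e), g(pair(a, e), a))  →  g(pair(a, e), a)   [R3 at 2]
3. g(pair(a, e), a)  →  a   [R3 at ε]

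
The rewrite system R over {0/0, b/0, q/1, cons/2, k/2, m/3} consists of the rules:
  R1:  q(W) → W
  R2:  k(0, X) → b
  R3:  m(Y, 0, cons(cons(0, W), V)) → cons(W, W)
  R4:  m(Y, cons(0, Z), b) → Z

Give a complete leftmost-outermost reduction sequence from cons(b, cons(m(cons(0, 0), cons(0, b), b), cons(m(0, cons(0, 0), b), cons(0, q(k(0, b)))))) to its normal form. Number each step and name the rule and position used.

cons(b, cons(b, cons(0, cons(0, b))))

1. cons(b, cons(m(cons(0, 0), cons(0, b), b), cons(m(0, cons(0, 0), b), cons(0, q(k(0, b))))))  →  cons(b, cons(b, cons(m(0, cons(0, 0), b), cons(0, q(k(0, b))))))   [R4 at 2.1]
2. cons(b, cons(b, cons(m(0, cons(0, 0), b), cons(0, q(k(0, b))))))  →  cons(b, cons(b, cons(0, cons(0, q(k(0, b))))))   [R4 at 2.2.1]
3. cons(b, cons(b, cons(0, cons(0, q(k(0, b))))))  →  cons(b, cons(b, cons(0, cons(0, k(0, b)))))   [R1 at 2.2.2.2]
4. cons(b, cons(b, cons(0, cons(0, k(0, b)))))  →  cons(b, cons(b, cons(0, cons(0, b))))   [R2 at 2.2.2.2]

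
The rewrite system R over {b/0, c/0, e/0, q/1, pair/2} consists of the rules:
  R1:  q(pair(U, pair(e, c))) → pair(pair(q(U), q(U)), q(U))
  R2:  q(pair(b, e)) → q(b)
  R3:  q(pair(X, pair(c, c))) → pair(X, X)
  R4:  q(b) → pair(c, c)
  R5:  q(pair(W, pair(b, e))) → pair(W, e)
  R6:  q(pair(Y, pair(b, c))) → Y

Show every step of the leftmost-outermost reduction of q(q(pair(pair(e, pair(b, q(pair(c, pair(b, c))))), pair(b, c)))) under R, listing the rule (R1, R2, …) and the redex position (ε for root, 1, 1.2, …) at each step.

1. q(q(pair(pair(e, pair(b, q(pair(c, pair(b, c))))), pair(b, c))))  →  q(pair(e, pair(b, q(pair(c, pair(b, c))))))   [R6 at 1]
2. q(pair(e, pair(b, q(pair(c, pair(b, c))))))  →  q(pair(e, pair(b, c)))   [R6 at 1.2.2]
3. q(pair(e, pair(b, c)))  →  e   [R6 at ε]

e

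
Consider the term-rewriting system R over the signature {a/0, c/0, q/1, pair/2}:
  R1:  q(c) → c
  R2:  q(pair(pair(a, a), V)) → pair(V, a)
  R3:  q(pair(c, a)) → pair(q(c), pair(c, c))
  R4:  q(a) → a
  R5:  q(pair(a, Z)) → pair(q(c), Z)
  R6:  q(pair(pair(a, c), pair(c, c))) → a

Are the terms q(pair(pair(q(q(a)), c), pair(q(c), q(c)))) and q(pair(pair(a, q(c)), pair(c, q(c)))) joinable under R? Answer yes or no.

yes — NF(t₁) = a, NF(t₂) = a

Reduce t₁ = q(pair(pair(q(q(a)), c), pair(q(c), q(c)))):
1. q(pair(pair(q(q(a)), c), pair(q(c), q(c))))  →  q(pair(pair(q(a), c), pair(q(c), q(c))))   [R4 at 1.1.1.1]
2. q(pair(pair(q(a), c), pair(q(c), q(c))))  →  q(pair(pair(a, c), pair(q(c), q(c))))   [R4 at 1.1.1]
3. q(pair(pair(a, c), pair(q(c), q(c))))  →  q(pair(pair(a, c), pair(c, q(c))))   [R1 at 1.2.1]
4. q(pair(pair(a, c), pair(c, q(c))))  →  q(pair(pair(a, c), pair(c, c)))   [R1 at 1.2.2]
5. q(pair(pair(a, c), pair(c, c)))  →  a   [R6 at ε]

Reduce t₂ = q(pair(pair(a, q(c)), pair(c, q(c)))):
1. q(pair(pair(a, q(c)), pair(c, q(c))))  →  q(pair(pair(a, c), pair(c, q(c))))   [R1 at 1.1.2]
2. q(pair(pair(a, c), pair(c, q(c))))  →  q(pair(pair(a, c), pair(c, c)))   [R1 at 1.2.2]
3. q(pair(pair(a, c), pair(c, c)))  →  a   [R6 at ε]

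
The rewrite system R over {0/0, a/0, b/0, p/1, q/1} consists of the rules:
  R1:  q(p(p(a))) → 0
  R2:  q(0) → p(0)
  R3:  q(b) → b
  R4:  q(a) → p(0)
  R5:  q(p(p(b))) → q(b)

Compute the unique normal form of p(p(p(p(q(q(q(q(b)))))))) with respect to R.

1. p(p(p(p(q(q(q(q(b))))))))  →  p(p(p(p(q(q(q(b)))))))   [R3 at 1.1.1.1.1.1.1]
2. p(p(p(p(q(q(q(b)))))))  →  p(p(p(p(q(q(b))))))   [R3 at 1.1.1.1.1.1]
3. p(p(p(p(q(q(b))))))  →  p(p(p(p(q(b)))))   [R3 at 1.1.1.1.1]
4. p(p(p(p(q(b)))))  →  p(p(p(p(b))))   [R3 at 1.1.1.1]

p(p(p(p(b))))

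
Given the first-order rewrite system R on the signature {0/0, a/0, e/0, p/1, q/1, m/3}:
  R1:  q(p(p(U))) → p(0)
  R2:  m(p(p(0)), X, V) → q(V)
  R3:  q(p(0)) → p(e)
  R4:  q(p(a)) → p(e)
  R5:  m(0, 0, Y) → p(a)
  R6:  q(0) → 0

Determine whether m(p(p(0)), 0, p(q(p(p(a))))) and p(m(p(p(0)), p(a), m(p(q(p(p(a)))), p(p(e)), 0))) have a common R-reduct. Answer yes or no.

Reduce t₁ = m(p(p(0)), 0, p(q(p(p(a))))):
1. m(p(p(0)), 0, p(q(p(p(a)))))  →  q(p(q(p(p(a)))))   [R2 at ε]
2. q(p(q(p(p(a)))))  →  q(p(p(0)))   [R1 at 1.1]
3. q(p(p(0)))  →  p(0)   [R1 at ε]

Reduce t₂ = p(m(p(p(0)), p(a), m(p(q(p(p(a)))), p(p(e)), 0))):
1. p(m(p(p(0)), p(a), m(p(q(p(p(a)))), p(p(e)), 0)))  →  p(q(m(p(q(p(p(a)))), p(p(e)), 0)))   [R2 at 1]
2. p(q(m(p(q(p(p(a)))), p(p(e)), 0)))  →  p(q(m(p(p(0)), p(p(e)), 0)))   [R1 at 1.1.1.1]
3. p(q(m(p(p(0)), p(p(e)), 0)))  →  p(q(q(0)))   [R2 at 1.1]
4. p(q(q(0)))  →  p(q(0))   [R6 at 1.1]
5. p(q(0))  →  p(0)   [R6 at 1]

yes — NF(t₁) = p(0), NF(t₂) = p(0)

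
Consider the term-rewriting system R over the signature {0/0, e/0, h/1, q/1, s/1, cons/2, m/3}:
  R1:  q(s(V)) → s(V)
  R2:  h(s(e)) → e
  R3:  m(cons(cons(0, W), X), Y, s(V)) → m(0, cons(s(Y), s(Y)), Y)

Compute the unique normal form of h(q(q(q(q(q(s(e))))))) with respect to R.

1. h(q(q(q(q(q(s(e)))))))  →  h(q(q(q(q(s(e))))))   [R1 at 1.1.1.1.1]
2. h(q(q(q(q(s(e))))))  →  h(q(q(q(s(e)))))   [R1 at 1.1.1.1]
3. h(q(q(q(s(e)))))  →  h(q(q(s(e))))   [R1 at 1.1.1]
4. h(q(q(s(e))))  →  h(q(s(e)))   [R1 at 1.1]
5. h(q(s(e)))  →  h(s(e))   [R1 at 1]
6. h(s(e))  →  e   [R2 at ε]

e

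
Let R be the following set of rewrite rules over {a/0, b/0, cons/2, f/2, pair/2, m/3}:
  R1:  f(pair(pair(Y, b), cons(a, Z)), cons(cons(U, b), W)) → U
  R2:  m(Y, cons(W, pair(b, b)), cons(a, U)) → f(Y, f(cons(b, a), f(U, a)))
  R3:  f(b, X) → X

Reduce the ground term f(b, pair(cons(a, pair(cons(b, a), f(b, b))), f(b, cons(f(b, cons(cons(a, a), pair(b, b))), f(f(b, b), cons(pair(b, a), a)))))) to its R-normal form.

1. f(b, pair(cons(a, pair(cons(b, a), f(b, b))), f(b, cons(f(b, cons(cons(a, a), pair(b, b))), f(f(b, b), cons(pair(b, a), a))))))  →  pair(cons(a, pair(cons(b, a), f(b, b))), f(b, cons(f(b, cons(cons(a, a), pair(b, b))), f(f(b, b), cons(pair(b, a), a)))))   [R3 at ε]
2. pair(cons(a, pair(cons(b, a), f(b, b))), f(b, cons(f(b, cons(cons(a, a), pair(b, b))), f(f(b, b), cons(pair(b, a), a)))))  →  pair(cons(a, pair(cons(b, a), b)), f(b, cons(f(b, cons(cons(a, a), pair(b, b))), f(f(b, b), cons(pair(b, a), a)))))   [R3 at 1.2.2]
3. pair(cons(a, pair(cons(b, a), b)), f(b, cons(f(b, cons(cons(a, a), pair(b, b))), f(f(b, b), cons(pair(b, a), a)))))  →  pair(cons(a, pair(cons(b, a), b)), cons(f(b, cons(cons(a, a), pair(b, b))), f(f(b, b), cons(pair(b, a), a))))   [R3 at 2]
4. pair(cons(a, pair(cons(b, a), b)), cons(f(b, cons(cons(a, a), pair(b, b))), f(f(b, b), cons(pair(b, a), a))))  →  pair(cons(a, pair(cons(b, a), b)), cons(cons(cons(a, a), pair(b, b)), f(f(b, b), cons(pair(b, a), a))))   [R3 at 2.1]
5. pair(cons(a, pair(cons(b, a), b)), cons(cons(cons(a, a), pair(b, b)), f(f(b, b), cons(pair(b, a), a))))  →  pair(cons(a, pair(cons(b, a), b)), cons(cons(cons(a, a), pair(b, b)), f(b, cons(pair(b, a), a))))   [R3 at 2.2.1]
6. pair(cons(a, pair(cons(b, a), b)), cons(cons(cons(a, a), pair(b, b)), f(b, cons(pair(b, a), a))))  →  pair(cons(a, pair(cons(b, a), b)), cons(cons(cons(a, a), pair(b, b)), cons(pair(b, a), a)))   [R3 at 2.2]

pair(cons(a, pair(cons(b, a), b)), cons(cons(cons(a, a), pair(b, b)), cons(pair(b, a), a)))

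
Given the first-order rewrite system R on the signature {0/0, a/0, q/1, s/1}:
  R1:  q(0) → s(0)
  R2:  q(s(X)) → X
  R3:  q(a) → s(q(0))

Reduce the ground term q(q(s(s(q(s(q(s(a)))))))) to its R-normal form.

1. q(q(s(s(q(s(q(s(a))))))))  →  q(s(q(s(q(s(a))))))   [R2 at 1]
2. q(s(q(s(q(s(a))))))  →  q(s(q(s(a))))   [R2 at ε]
3. q(s(q(s(a))))  →  q(s(a))   [R2 at ε]
4. q(s(a))  →  a   [R2 at ε]

a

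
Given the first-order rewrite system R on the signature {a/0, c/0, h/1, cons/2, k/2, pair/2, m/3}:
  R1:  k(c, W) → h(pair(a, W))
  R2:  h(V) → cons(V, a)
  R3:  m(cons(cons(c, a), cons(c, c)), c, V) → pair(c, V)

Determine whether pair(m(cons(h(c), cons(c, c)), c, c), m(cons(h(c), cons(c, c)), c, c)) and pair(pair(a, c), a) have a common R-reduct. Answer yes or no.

no — NF(t₁) = pair(pair(c, c), pair(c, c)), NF(t₂) = pair(pair(a, c), a)

Reduce t₁ = pair(m(cons(h(c), cons(c, c)), c, c), m(cons(h(c), cons(c, c)), c, c)):
1. pair(m(cons(h(c), cons(c, c)), c, c), m(cons(h(c), cons(c, c)), c, c))  →  pair(m(cons(cons(c, a), cons(c, c)), c, c), m(cons(h(c), cons(c, c)), c, c))   [R2 at 1.1.1]
2. pair(m(cons(cons(c, a), cons(c, c)), c, c), m(cons(h(c), cons(c, c)), c, c))  →  pair(pair(c, c), m(cons(h(c), cons(c, c)), c, c))   [R3 at 1]
3. pair(pair(c, c), m(cons(h(c), cons(c, c)), c, c))  →  pair(pair(c, c), m(cons(cons(c, a), cons(c, c)), c, c))   [R2 at 2.1.1]
4. pair(pair(c, c), m(cons(cons(c, a), cons(c, c)), c, c))  →  pair(pair(c, c), pair(c, c))   [R3 at 2]

Reduce t₂ = pair(pair(a, c), a):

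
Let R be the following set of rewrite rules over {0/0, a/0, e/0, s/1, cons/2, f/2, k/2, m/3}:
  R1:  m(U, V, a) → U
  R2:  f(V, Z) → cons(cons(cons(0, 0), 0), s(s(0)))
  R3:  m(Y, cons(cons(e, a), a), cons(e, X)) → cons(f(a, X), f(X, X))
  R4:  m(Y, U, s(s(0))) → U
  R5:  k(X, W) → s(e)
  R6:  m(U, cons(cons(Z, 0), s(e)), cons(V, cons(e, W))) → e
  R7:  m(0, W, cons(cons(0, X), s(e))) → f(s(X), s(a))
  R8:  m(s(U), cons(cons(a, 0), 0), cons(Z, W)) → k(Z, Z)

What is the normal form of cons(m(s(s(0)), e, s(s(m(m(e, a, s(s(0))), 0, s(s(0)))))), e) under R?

1. cons(m(s(s(0)), e, s(s(m(m(e, a, s(s(0))), 0, s(s(0)))))), e)  →  cons(m(s(s(0)), e, s(s(0))), e)   [R4 at 1.3.1.1]
2. cons(m(s(s(0)), e, s(s(0))), e)  →  cons(e, e)   [R4 at 1]

cons(e, e)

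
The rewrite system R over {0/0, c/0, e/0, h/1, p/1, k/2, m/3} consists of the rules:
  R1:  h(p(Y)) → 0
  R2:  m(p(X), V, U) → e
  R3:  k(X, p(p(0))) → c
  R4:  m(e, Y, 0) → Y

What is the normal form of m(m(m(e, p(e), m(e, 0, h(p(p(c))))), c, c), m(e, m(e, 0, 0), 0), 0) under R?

0

1. m(m(m(e, p(e), m(e, 0, h(p(p(c))))), c, c), m(e, m(e, 0, 0), 0), 0)  →  m(m(m(e, p(e), m(e, 0, 0)), c, c), m(e, m(e, 0, 0), 0), 0)   [R1 at 1.1.3.3]
2. m(m(m(e, p(e), m(e, 0, 0)), c, c), m(e, m(e, 0, 0), 0), 0)  →  m(m(m(e, p(e), 0), c, c), m(e, m(e, 0, 0), 0), 0)   [R4 at 1.1.3]
3. m(m(m(e, p(e), 0), c, c), m(e, m(e, 0, 0), 0), 0)  →  m(m(p(e), c, c), m(e, m(e, 0, 0), 0), 0)   [R4 at 1.1]
4. m(m(p(e), c, c), m(e, m(e, 0, 0), 0), 0)  →  m(e, m(e, m(e, 0, 0), 0), 0)   [R2 at 1]
5. m(e, m(e, m(e, 0, 0), 0), 0)  →  m(e, m(e, 0, 0), 0)   [R4 at ε]
6. m(e, m(e, 0, 0), 0)  →  m(e, 0, 0)   [R4 at ε]
7. m(e, 0, 0)  →  0   [R4 at ε]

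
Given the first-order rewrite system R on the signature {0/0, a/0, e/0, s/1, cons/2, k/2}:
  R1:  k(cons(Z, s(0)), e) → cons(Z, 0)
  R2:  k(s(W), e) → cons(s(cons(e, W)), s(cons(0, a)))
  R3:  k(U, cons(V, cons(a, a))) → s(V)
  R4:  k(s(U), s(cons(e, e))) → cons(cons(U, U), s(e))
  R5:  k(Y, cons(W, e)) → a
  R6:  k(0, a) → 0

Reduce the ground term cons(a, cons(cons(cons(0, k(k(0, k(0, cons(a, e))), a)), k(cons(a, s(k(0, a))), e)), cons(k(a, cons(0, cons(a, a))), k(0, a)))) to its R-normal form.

cons(a, cons(cons(cons(0, 0), cons(a, 0)), cons(s(0), 0)))

1. cons(a, cons(cons(cons(0, k(k(0, k(0, cons(a, e))), a)), k(cons(a, s(k(0, a))), e)), cons(k(a, cons(0, cons(a, a))), k(0, a))))  →  cons(a, cons(cons(cons(0, k(k(0, a), a)), k(cons(a, s(k(0, a))), e)), cons(k(a, cons(0, cons(a, a))), k(0, a))))   [R5 at 2.1.1.2.1.2]
2. cons(a, cons(cons(cons(0, k(k(0, a), a)), k(cons(a, s(k(0, a))), e)), cons(k(a, cons(0, cons(a, a))), k(0, a))))  →  cons(a, cons(cons(cons(0, k(0, a)), k(cons(a, s(k(0, a))), e)), cons(k(a, cons(0, cons(a, a))), k(0, a))))   [R6 at 2.1.1.2.1]
3. cons(a, cons(cons(cons(0, k(0, a)), k(cons(a, s(k(0, a))), e)), cons(k(a, cons(0, cons(a, a))), k(0, a))))  →  cons(a, cons(cons(cons(0, 0), k(cons(a, s(k(0, a))), e)), cons(k(a, cons(0, cons(a, a))), k(0, a))))   [R6 at 2.1.1.2]
4. cons(a, cons(cons(cons(0, 0), k(cons(a, s(k(0, a))), e)), cons(k(a, cons(0, cons(a, a))), k(0, a))))  →  cons(a, cons(cons(cons(0, 0), k(cons(a, s(0)), e)), cons(k(a, cons(0, cons(a, a))), k(0, a))))   [R6 at 2.1.2.1.2.1]
5. cons(a, cons(cons(cons(0, 0), k(cons(a, s(0)), e)), cons(k(a, cons(0, cons(a, a))), k(0, a))))  →  cons(a, cons(cons(cons(0, 0), cons(a, 0)), cons(k(a, cons(0, cons(a, a))), k(0, a))))   [R1 at 2.1.2]
6. cons(a, cons(cons(cons(0, 0), cons(a, 0)), cons(k(a, cons(0, cons(a, a))), k(0, a))))  →  cons(a, cons(cons(cons(0, 0), cons(a, 0)), cons(s(0), k(0, a))))   [R3 at 2.2.1]
7. cons(a, cons(cons(cons(0, 0), cons(a, 0)), cons(s(0), k(0, a))))  →  cons(a, cons(cons(cons(0, 0), cons(a, 0)), cons(s(0), 0)))   [R6 at 2.2.2]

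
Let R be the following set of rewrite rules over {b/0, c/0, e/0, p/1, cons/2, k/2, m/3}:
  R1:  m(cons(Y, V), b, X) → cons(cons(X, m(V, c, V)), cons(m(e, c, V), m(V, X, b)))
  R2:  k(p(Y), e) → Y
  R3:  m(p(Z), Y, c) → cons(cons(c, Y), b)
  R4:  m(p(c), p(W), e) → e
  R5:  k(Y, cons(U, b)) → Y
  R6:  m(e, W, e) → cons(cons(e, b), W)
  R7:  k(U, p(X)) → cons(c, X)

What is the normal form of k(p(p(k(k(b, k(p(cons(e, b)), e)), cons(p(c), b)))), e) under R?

1. k(p(p(k(k(b, k(p(cons(e, b)), e)), cons(p(c), b)))), e)  →  p(k(k(b, k(p(cons(e, b)), e)), cons(p(c), b)))   [R2 at ε]
2. p(k(k(b, k(p(cons(e, b)), e)), cons(p(c), b)))  →  p(k(b, k(p(cons(e, b)), e)))   [R5 at 1]
3. p(k(b, k(p(cons(e, b)), e)))  →  p(k(b, cons(e, b)))   [R2 at 1.2]
4. p(k(b, cons(e, b)))  →  p(b)   [R5 at 1]

p(b)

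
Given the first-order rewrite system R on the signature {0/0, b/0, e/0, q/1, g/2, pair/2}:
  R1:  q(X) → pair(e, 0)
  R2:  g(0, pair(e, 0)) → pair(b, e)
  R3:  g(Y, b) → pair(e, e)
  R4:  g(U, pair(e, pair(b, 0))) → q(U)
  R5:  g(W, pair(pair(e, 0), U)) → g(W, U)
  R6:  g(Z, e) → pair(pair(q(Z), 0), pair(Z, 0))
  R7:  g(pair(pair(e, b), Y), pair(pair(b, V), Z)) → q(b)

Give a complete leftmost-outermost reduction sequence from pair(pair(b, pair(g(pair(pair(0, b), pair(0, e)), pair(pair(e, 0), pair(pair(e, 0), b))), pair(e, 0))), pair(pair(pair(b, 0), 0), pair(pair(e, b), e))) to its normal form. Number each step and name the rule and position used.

pair(pair(b, pair(pair(e, e), pair(e, 0))), pair(pair(pair(b, 0), 0), pair(pair(e, b), e)))

1. pair(pair(b, pair(g(pair(pair(0, b), pair(0, e)), pair(pair(e, 0), pair(pair(e, 0), b))), pair(e, 0))), pair(pair(pair(b, 0), 0), pair(pair(e, b), e)))  →  pair(pair(b, pair(g(pair(pair(0, b), pair(0, e)), pair(pair(e, 0), b)), pair(e, 0))), pair(pair(pair(b, 0), 0), pair(pair(e, b), e)))   [R5 at 1.2.1]
2. pair(pair(b, pair(g(pair(pair(0, b), pair(0, e)), pair(pair(e, 0), b)), pair(e, 0))), pair(pair(pair(b, 0), 0), pair(pair(e, b), e)))  →  pair(pair(b, pair(g(pair(pair(0, b), pair(0, e)), b), pair(e, 0))), pair(pair(pair(b, 0), 0), pair(pair(e, b), e)))   [R5 at 1.2.1]
3. pair(pair(b, pair(g(pair(pair(0, b), pair(0, e)), b), pair(e, 0))), pair(pair(pair(b, 0), 0), pair(pair(e, b), e)))  →  pair(pair(b, pair(pair(e, e), pair(e, 0))), pair(pair(pair(b, 0), 0), pair(pair(e, b), e)))   [R3 at 1.2.1]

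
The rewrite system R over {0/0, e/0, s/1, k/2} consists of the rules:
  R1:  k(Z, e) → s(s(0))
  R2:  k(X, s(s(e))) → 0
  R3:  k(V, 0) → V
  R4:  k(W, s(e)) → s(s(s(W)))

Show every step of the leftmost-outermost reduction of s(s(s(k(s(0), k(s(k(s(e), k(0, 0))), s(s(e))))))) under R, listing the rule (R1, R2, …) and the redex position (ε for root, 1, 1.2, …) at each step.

s(s(s(s(0))))

1. s(s(s(k(s(0), k(s(k(s(e), k(0, 0))), s(s(e)))))))  →  s(s(s(k(s(0), 0))))   [R2 at 1.1.1.2]
2. s(s(s(k(s(0), 0))))  →  s(s(s(s(0))))   [R3 at 1.1.1]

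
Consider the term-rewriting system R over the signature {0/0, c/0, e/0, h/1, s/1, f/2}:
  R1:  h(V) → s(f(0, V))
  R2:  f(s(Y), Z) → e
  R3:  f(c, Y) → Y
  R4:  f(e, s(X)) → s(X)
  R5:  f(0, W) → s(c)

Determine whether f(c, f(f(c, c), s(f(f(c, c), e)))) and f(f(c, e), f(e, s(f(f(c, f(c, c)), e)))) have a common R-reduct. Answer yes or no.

yes — NF(t₁) = s(e), NF(t₂) = s(e)

Reduce t₁ = f(c, f(f(c, c), s(f(f(c, c), e)))):
1. f(c, f(f(c, c), s(f(f(c, c), e))))  →  f(f(c, c), s(f(f(c, c), e)))   [R3 at ε]
2. f(f(c, c), s(f(f(c, c), e)))  →  f(c, s(f(f(c, c), e)))   [R3 at 1]
3. f(c, s(f(f(c, c), e)))  →  s(f(f(c, c), e))   [R3 at ε]
4. s(f(f(c, c), e))  →  s(f(c, e))   [R3 at 1.1]
5. s(f(c, e))  →  s(e)   [R3 at 1]

Reduce t₂ = f(f(c, e), f(e, s(f(f(c, f(c, c)), e)))):
1. f(f(c, e), f(e, s(f(f(c, f(c, c)), e))))  →  f(e, f(e, s(f(f(c, f(c, c)), e))))   [R3 at 1]
2. f(e, f(e, s(f(f(c, f(c, c)), e))))  →  f(e, s(f(f(c, f(c, c)), e)))   [R4 at 2]
3. f(e, s(f(f(c, f(c, c)), e)))  →  s(f(f(c, f(c, c)), e))   [R4 at ε]
4. s(f(f(c, f(c, c)), e))  →  s(f(f(c, c), e))   [R3 at 1.1]
5. s(f(f(c, c), e))  →  s(f(c, e))   [R3 at 1.1]
6. s(f(c, e))  →  s(e)   [R3 at 1]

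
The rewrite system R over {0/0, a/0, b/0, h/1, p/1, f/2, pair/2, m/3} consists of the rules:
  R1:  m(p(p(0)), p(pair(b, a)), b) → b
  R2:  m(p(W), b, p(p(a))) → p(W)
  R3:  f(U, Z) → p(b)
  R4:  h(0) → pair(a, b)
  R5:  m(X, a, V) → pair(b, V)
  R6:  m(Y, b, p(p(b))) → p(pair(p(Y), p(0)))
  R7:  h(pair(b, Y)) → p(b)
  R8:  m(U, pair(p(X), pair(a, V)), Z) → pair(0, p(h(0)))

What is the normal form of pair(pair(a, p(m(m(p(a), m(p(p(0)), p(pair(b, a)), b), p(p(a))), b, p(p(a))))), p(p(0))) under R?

1. pair(pair(a, p(m(m(p(a), m(p(p(0)), p(pair(b, a)), b), p(p(a))), b, p(p(a))))), p(p(0)))  →  pair(pair(a, p(m(m(p(a), b, p(p(a))), b, p(p(a))))), p(p(0)))   [R1 at 1.2.1.1.2]
2. pair(pair(a, p(m(m(p(a), b, p(p(a))), b, p(p(a))))), p(p(0)))  →  pair(pair(a, p(m(p(a), b, p(p(a))))), p(p(0)))   [R2 at 1.2.1.1]
3. pair(pair(a, p(m(p(a), b, p(p(a))))), p(p(0)))  →  pair(pair(a, p(p(a))), p(p(0)))   [R2 at 1.2.1]

pair(pair(a, p(p(a))), p(p(0)))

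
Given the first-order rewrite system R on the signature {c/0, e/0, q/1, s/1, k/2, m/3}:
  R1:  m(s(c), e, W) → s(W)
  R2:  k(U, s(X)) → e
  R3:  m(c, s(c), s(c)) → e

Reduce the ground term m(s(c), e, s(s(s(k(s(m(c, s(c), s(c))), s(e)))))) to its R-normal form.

s(s(s(s(e))))

1. m(s(c), e, s(s(s(k(s(m(c, s(c), s(c))), s(e))))))  →  s(s(s(s(k(s(m(c, s(c), s(c))), s(e))))))   [R1 at ε]
2. s(s(s(s(k(s(m(c, s(c), s(c))), s(e))))))  →  s(s(s(s(e))))   [R2 at 1.1.1.1]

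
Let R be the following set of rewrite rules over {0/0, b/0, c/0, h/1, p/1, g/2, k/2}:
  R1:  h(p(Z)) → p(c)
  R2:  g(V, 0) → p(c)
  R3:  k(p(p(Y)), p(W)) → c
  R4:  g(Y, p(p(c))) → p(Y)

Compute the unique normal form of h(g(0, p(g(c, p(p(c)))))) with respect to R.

p(c)

1. h(g(0, p(g(c, p(p(c))))))  →  h(g(0, p(p(c))))   [R4 at 1.2.1]
2. h(g(0, p(p(c))))  →  h(p(0))   [R4 at 1]
3. h(p(0))  →  p(c)   [R1 at ε]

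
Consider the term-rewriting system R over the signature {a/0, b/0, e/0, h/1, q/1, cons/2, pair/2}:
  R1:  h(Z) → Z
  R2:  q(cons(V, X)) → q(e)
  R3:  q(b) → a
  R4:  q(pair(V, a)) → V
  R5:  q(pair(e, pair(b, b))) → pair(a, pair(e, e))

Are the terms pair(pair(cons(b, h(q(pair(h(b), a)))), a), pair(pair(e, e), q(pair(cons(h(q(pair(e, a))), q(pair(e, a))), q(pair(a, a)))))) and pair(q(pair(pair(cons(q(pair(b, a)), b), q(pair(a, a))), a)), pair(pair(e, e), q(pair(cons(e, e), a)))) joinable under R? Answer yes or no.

Reduce t₁ = pair(pair(cons(b, h(q(pair(h(b), a)))), a), pair(pair(e, e), q(pair(cons(h(q(pair(e, a))), q(pair(e, a))), q(pair(a, a)))))):
1. pair(pair(cons(b, h(q(pair(h(b), a)))), a), pair(pair(e, e), q(pair(cons(h(q(pair(e, a))), q(pair(e, a))), q(pair(a, a))))))  →  pair(pair(cons(b, q(pair(h(b), a))), a), pair(pair(e, e), q(pair(cons(h(q(pair(e, a))), q(pair(e, a))), q(pair(a, a))))))   [R1 at 1.1.2]
2. pair(pair(cons(b, q(pair(h(b), a))), a), pair(pair(e, e), q(pair(cons(h(q(pair(e, a))), q(pair(e, a))), q(pair(a, a))))))  →  pair(pair(cons(b, h(b)), a), pair(pair(e, e), q(pair(cons(h(q(pair(e, a))), q(pair(e, a))), q(pair(a, a))))))   [R4 at 1.1.2]
3. pair(pair(cons(b, h(b)), a), pair(pair(e, e), q(pair(cons(h(q(pair(e, a))), q(pair(e, a))), q(pair(a, a))))))  →  pair(pair(cons(b, b), a), pair(pair(e, e), q(pair(cons(h(q(pair(e, a))), q(pair(e, a))), q(pair(a, a))))))   [R1 at 1.1.2]
4. pair(pair(cons(b, b), a), pair(pair(e, e), q(pair(cons(h(q(pair(e, a))), q(pair(e, a))), q(pair(a, a))))))  →  pair(pair(cons(b, b), a), pair(pair(e, e), q(pair(cons(q(pair(e, a)), q(pair(e, a))), q(pair(a, a))))))   [R1 at 2.2.1.1.1]
5. pair(pair(cons(b, b), a), pair(pair(e, e), q(pair(cons(q(pair(e, a)), q(pair(e, a))), q(pair(a, a))))))  →  pair(pair(cons(b, b), a), pair(pair(e, e), q(pair(cons(e, q(pair(e, a))), q(pair(a, a))))))   [R4 at 2.2.1.1.1]
6. pair(pair(cons(b, b), a), pair(pair(e, e), q(pair(cons(e, q(pair(e, a))), q(pair(a, a))))))  →  pair(pair(cons(b, b), a), pair(pair(e, e), q(pair(cons(e, e), q(pair(a, a))))))   [R4 at 2.2.1.1.2]
7. pair(pair(cons(b, b), a), pair(pair(e, e), q(pair(cons(e, e), q(pair(a, a))))))  →  pair(pair(cons(b, b), a), pair(pair(e, e), q(pair(cons(e, e), a))))   [R4 at 2.2.1.2]
8. pair(pair(cons(b, b), a), pair(pair(e, e), q(pair(cons(e, e), a))))  →  pair(pair(cons(b, b), a), pair(pair(e, e), cons(e, e)))   [R4 at 2.2]

Reduce t₂ = pair(q(pair(pair(cons(q(pair(b, a)), b), q(pair(a, a))), a)), pair(pair(e, e), q(pair(cons(e, e), a)))):
1. pair(q(pair(pair(cons(q(pair(b, a)), b), q(pair(a, a))), a)), pair(pair(e, e), q(pair(cons(e, e), a))))  →  pair(pair(cons(q(pair(b, a)), b), q(pair(a, a))), pair(pair(e, e), q(pair(cons(e, e), a))))   [R4 at 1]
2. pair(pair(cons(q(pair(b, a)), b), q(pair(a, a))), pair(pair(e, e), q(pair(cons(e, e), a))))  →  pair(pair(cons(b, b), q(pair(a, a))), pair(pair(e, e), q(pair(cons(e, e), a))))   [R4 at 1.1.1]
3. pair(pair(cons(b, b), q(pair(a, a))), pair(pair(e, e), q(pair(cons(e, e), a))))  →  pair(pair(cons(b, b), a), pair(pair(e, e), q(pair(cons(e, e), a))))   [R4 at 1.2]
4. pair(pair(cons(b, b), a), pair(pair(e, e), q(pair(cons(e, e), a))))  →  pair(pair(cons(b, b), a), pair(pair(e, e), cons(e, e)))   [R4 at 2.2]

yes — NF(t₁) = pair(pair(cons(b, b), a), pair(pair(e, e), cons(e, e))), NF(t₂) = pair(pair(cons(b, b), a), pair(pair(e, e), cons(e, e)))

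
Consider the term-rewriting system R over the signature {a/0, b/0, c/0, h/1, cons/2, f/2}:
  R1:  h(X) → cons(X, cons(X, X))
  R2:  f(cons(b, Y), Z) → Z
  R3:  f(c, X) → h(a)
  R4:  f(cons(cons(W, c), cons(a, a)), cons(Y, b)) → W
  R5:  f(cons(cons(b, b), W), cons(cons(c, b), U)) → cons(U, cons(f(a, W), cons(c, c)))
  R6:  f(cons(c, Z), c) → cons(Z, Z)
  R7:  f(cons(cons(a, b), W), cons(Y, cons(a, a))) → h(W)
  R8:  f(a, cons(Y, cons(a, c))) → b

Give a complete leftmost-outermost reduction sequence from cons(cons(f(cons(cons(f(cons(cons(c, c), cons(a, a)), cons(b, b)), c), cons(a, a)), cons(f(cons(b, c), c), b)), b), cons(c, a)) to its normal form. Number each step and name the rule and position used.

1. cons(cons(f(cons(cons(f(cons(cons(c, c), cons(a, a)), cons(b, b)), c), cons(a, a)), cons(f(cons(b, c), c), b)), b), cons(c, a))  →  cons(cons(f(cons(cons(c, c), cons(a, a)), cons(b, b)), b), cons(c, a))   [R4 at 1.1]
2. cons(cons(f(cons(cons(c, c), cons(a, a)), cons(b, b)), b), cons(c, a))  →  cons(cons(c, b), cons(c, a))   [R4 at 1.1]

cons(cons(c, b), cons(c, a))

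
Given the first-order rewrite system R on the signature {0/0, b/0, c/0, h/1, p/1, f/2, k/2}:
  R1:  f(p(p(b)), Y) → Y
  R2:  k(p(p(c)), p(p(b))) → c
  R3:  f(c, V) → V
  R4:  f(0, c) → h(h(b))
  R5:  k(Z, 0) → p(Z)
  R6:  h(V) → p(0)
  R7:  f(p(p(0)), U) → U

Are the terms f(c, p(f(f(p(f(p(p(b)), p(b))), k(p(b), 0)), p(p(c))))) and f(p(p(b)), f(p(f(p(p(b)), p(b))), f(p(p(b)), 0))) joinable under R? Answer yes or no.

no — NF(t₁) = p(p(p(c))), NF(t₂) = 0

Reduce t₁ = f(c, p(f(f(p(f(p(p(b)), p(b))), k(p(b), 0)), p(p(c))))):
1. f(c, p(f(f(p(f(p(p(b)), p(b))), k(p(b), 0)), p(p(c)))))  →  p(f(f(p(f(p(p(b)), p(b))), k(p(b), 0)), p(p(c))))   [R3 at ε]
2. p(f(f(p(f(p(p(b)), p(b))), k(p(b), 0)), p(p(c))))  →  p(f(f(p(p(b)), k(p(b), 0)), p(p(c))))   [R1 at 1.1.1.1]
3. p(f(f(p(p(b)), k(p(b), 0)), p(p(c))))  →  p(f(k(p(b), 0), p(p(c))))   [R1 at 1.1]
4. p(f(k(p(b), 0), p(p(c))))  →  p(f(p(p(b)), p(p(c))))   [R5 at 1.1]
5. p(f(p(p(b)), p(p(c))))  →  p(p(p(c)))   [R1 at 1]

Reduce t₂ = f(p(p(b)), f(p(f(p(p(b)), p(b))), f(p(p(b)), 0))):
1. f(p(p(b)), f(p(f(p(p(b)), p(b))), f(p(p(b)), 0)))  →  f(p(f(p(p(b)), p(b))), f(p(p(b)), 0))   [R1 at ε]
2. f(p(f(p(p(b)), p(b))), f(p(p(b)), 0))  →  f(p(p(b)), f(p(p(b)), 0))   [R1 at 1.1]
3. f(p(p(b)), f(p(p(b)), 0))  →  f(p(p(b)), 0)   [R1 at ε]
4. f(p(p(b)), 0)  →  0   [R1 at ε]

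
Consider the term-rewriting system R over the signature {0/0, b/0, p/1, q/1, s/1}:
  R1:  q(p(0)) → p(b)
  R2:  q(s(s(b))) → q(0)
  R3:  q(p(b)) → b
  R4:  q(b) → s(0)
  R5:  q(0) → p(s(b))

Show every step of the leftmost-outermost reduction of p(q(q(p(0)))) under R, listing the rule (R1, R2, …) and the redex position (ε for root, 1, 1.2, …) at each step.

p(b)

1. p(q(q(p(0))))  →  p(q(p(b)))   [R1 at 1.1]
2. p(q(p(b)))  →  p(b)   [R3 at 1]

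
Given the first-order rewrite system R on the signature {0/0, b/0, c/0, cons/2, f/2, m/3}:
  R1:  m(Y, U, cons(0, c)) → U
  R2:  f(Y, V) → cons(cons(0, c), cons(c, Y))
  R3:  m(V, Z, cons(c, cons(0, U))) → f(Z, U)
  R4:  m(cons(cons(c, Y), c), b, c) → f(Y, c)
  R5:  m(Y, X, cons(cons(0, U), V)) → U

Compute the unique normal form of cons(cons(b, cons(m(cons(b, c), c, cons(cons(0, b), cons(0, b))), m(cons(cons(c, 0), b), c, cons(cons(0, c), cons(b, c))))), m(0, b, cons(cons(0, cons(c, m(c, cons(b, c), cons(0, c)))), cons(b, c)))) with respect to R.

1. cons(cons(b, cons(m(cons(b, c), c, cons(cons(0, b), cons(0, b))), m(cons(cons(c, 0), b), c, cons(cons(0, c), cons(b, c))))), m(0, b, cons(cons(0, cons(c, m(c, cons(b, c), cons(0, c)))), cons(b, c))))  →  cons(cons(b, cons(b, m(cons(cons(c, 0), b), c, cons(cons(0, c), cons(b, c))))), m(0, b, cons(cons(0, cons(c, m(c, cons(b, c), cons(0, c)))), cons(b, c))))   [R5 at 1.2.1]
2. cons(cons(b, cons(b, m(cons(cons(c, 0), b), c, cons(cons(0, c), cons(b, c))))), m(0, b, cons(cons(0, cons(c, m(c, cons(b, c), cons(0, c)))), cons(b, c))))  →  cons(cons(b, cons(b, c)), m(0, b, cons(cons(0, cons(c, m(c, cons(b, c), cons(0, c)))), cons(b, c))))   [R5 at 1.2.2]
3. cons(cons(b, cons(b, c)), m(0, b, cons(cons(0, cons(c, m(c, cons(b, c), cons(0, c)))), cons(b, c))))  →  cons(cons(b, cons(b, c)), cons(c, m(c, cons(b, c), cons(0, c))))   [R5 at 2]
4. cons(cons(b, cons(b, c)), cons(c, m(c, cons(b, c), cons(0, c))))  →  cons(cons(b, cons(b, c)), cons(c, cons(b, c)))   [R1 at 2.2]

cons(cons(b, cons(b, c)), cons(c, cons(b, c)))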